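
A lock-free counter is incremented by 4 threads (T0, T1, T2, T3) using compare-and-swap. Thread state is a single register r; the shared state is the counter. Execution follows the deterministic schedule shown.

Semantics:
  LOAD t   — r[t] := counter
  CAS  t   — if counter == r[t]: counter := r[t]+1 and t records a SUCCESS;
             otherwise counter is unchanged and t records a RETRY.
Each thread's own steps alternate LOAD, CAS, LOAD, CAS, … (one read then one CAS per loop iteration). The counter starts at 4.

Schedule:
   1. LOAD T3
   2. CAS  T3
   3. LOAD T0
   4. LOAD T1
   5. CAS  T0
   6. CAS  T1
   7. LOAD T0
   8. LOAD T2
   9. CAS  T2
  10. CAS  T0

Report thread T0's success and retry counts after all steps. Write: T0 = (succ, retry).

T0 = (1, 1)

#1 T3 reads 4
#2 T3 CAS(4→5) writes; counter now 5
#3 T0 reads 5
#4 T1 reads 5
#5 T0 CAS(5→6) writes; counter now 6
#6 T1 CAS(5→6) fails; counter now 6
#7 T0 reads 6
#8 T2 reads 6
#9 T2 CAS(6→7) writes; counter now 7
#10 T0 CAS(6→7) fails; counter now 7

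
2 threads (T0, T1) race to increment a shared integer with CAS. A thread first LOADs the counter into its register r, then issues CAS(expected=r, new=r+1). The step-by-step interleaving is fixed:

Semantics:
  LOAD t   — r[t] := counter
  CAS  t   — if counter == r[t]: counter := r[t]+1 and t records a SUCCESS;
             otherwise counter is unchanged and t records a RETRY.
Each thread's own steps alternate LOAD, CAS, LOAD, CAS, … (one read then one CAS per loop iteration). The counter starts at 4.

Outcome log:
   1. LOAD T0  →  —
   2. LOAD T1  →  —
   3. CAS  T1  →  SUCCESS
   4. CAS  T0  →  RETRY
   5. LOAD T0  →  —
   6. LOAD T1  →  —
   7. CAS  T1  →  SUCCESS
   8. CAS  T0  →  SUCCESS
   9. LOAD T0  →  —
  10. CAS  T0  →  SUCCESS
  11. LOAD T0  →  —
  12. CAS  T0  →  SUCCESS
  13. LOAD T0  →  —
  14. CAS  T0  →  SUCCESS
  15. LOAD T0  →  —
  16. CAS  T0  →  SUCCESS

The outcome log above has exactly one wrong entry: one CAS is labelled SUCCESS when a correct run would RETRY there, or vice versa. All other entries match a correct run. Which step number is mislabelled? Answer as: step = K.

step = 8

Correct run:
#1 T0 reads 4
#2 T1 reads 4
#3 T1 CAS(4→5) writes; counter now 5
#4 T0 CAS(4→5) fails; counter now 5
#5 T0 reads 5
#6 T1 reads 5
#7 T1 CAS(5→6) writes; counter now 6
#8 T0 CAS(5→6) fails; counter now 6
#9 T0 reads 6
#10 T0 CAS(6→7) writes; counter now 7
#11 T0 reads 7
#12 T0 CAS(7→8) writes; counter now 8
#13 T0 reads 8
#14 T0 CAS(8→9) writes; counter now 9
#15 T0 reads 9
#16 T0 CAS(9→10) writes; counter now 10
Mismatch at 8.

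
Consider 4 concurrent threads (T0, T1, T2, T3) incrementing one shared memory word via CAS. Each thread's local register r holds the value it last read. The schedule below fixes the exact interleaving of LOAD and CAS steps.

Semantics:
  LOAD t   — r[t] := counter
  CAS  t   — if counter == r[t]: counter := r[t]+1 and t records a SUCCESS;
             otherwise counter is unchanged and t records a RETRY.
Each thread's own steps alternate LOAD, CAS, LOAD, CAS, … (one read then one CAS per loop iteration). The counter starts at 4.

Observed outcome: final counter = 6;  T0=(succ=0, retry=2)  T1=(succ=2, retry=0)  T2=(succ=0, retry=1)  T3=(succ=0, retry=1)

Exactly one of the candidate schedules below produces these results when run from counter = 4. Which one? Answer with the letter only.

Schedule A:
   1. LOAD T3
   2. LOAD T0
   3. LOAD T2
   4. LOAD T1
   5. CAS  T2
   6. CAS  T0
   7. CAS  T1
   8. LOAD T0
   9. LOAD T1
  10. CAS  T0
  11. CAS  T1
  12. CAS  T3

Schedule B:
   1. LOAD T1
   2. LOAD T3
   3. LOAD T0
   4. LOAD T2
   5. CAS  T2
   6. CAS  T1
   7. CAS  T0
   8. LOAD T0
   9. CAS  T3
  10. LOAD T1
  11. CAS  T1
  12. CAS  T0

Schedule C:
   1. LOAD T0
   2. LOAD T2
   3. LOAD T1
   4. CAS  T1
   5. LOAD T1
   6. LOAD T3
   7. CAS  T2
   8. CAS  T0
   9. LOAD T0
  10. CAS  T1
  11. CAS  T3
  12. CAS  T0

C

Tracing schedule C:
[1] T0.load  rd  (counter 4, T0.r 4)
[2] T2.load  rd  (counter 4, T2.r 4)
[3] T1.load  rd  (counter 4, T1.r 4)
[4] T1.cas  hit  (counter 5, T1.r 4)
[5] T1.load  rd  (counter 5, T1.r 5)
[6] T3.load  rd  (counter 5, T3.r 5)
[7] T2.cas  miss  (counter 5, T2.r 4)
[8] T0.cas  miss  (counter 5, T0.r 4)
[9] T0.load  rd  (counter 5, T0.r 5)
[10] T1.cas  hit  (counter 6, T1.r 5)
[11] T3.cas  miss  (counter 6, T3.r 5)
[12] T0.cas  miss  (counter 6, T0.r 5)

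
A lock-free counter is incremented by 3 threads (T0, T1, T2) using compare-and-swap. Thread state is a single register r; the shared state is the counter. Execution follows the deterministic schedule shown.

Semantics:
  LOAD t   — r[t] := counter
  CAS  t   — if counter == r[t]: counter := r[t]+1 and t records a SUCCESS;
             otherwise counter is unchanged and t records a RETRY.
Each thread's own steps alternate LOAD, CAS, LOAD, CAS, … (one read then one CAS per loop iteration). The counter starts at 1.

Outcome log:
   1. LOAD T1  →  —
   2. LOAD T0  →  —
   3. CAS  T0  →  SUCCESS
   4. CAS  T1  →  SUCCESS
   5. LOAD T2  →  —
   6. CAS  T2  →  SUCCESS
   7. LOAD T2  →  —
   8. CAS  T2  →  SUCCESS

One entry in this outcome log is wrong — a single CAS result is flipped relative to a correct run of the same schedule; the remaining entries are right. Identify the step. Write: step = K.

Reference trace:
1. LOAD T1 → mem=1 r[T1]=1 [LOAD]
2. LOAD T0 → mem=1 r[T0]=1 [LOAD]
3. CAS T0 → mem=2 r[T0]=1 [OK]
4. CAS T1 → mem=2 r[T1]=1 [RETRY]
5. LOAD T2 → mem=2 r[T2]=2 [LOAD]
6. CAS T2 → mem=3 r[T2]=2 [OK]
7. LOAD T2 → mem=3 r[T2]=3 [LOAD]
8. CAS T2 → mem=4 r[T2]=3 [OK]
Mismatch at 4.

step = 4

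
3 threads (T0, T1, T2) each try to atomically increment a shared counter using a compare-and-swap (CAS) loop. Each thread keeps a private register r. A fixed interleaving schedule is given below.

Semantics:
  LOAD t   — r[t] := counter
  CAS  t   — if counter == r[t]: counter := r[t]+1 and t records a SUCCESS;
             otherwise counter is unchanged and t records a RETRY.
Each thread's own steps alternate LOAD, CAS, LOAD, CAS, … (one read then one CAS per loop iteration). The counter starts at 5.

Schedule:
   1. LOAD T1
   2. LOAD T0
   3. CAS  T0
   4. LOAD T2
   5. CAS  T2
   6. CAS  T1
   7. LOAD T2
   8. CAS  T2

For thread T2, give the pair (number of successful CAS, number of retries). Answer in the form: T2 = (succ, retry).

T2 = (2, 0)

1. LOAD T1 → mem=5 r[T1]=5 [LOAD]
2. LOAD T0 → mem=5 r[T0]=5 [LOAD]
3. CAS T0 → mem=6 r[T0]=5 [OK]
4. LOAD T2 → mem=6 r[T2]=6 [LOAD]
5. CAS T2 → mem=7 r[T2]=6 [OK]
6. CAS T1 → mem=7 r[T1]=5 [RETRY]
7. LOAD T2 → mem=7 r[T2]=7 [LOAD]
8. CAS T2 → mem=8 r[T2]=7 [OK]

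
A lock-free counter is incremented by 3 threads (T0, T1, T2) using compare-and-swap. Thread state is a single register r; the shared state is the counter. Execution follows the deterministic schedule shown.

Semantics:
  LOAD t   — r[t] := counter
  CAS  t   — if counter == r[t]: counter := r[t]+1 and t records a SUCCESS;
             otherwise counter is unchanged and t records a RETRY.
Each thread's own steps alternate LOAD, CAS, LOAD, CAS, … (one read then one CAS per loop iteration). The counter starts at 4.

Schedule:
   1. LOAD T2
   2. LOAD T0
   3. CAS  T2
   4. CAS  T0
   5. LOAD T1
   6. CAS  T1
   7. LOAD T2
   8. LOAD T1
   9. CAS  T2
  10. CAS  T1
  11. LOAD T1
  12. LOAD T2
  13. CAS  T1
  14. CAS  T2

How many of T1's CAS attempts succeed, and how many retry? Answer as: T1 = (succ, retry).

step 1: T2 LOAD ⇒ load; ctr=4 reg=4
step 2: T0 LOAD ⇒ load; ctr=4 reg=4
step 3: T2 CAS ⇒ ok; ctr=5 reg=4
step 4: T0 CAS ⇒ retry; ctr=5 reg=4
step 5: T1 LOAD ⇒ load; ctr=5 reg=5
step 6: T1 CAS ⇒ ok; ctr=6 reg=5
step 7: T2 LOAD ⇒ load; ctr=6 reg=6
step 8: T1 LOAD ⇒ load; ctr=6 reg=6
step 9: T2 CAS ⇒ ok; ctr=7 reg=6
step 10: T1 CAS ⇒ retry; ctr=7 reg=6
step 11: T1 LOAD ⇒ load; ctr=7 reg=7
step 12: T2 LOAD ⇒ load; ctr=7 reg=7
step 13: T1 CAS ⇒ ok; ctr=8 reg=7
step 14: T2 CAS ⇒ retry; ctr=8 reg=7

T1 = (2, 1)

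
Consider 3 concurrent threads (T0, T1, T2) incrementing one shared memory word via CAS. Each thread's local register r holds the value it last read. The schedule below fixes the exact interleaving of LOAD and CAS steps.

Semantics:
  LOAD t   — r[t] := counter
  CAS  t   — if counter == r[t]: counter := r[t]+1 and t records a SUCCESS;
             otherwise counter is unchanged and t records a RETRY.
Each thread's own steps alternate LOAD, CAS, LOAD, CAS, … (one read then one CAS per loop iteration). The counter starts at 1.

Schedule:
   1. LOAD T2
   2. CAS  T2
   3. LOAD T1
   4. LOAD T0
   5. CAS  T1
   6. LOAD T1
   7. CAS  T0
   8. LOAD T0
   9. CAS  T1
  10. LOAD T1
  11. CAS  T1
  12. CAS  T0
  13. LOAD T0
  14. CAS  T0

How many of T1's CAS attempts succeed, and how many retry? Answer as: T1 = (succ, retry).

#1 T2 reads 1
#2 T2 CAS(1→2) writes; counter now 2
#3 T1 reads 2
#4 T0 reads 2
#5 T1 CAS(2→3) writes; counter now 3
#6 T1 reads 3
#7 T0 CAS(2→3) fails; counter now 3
#8 T0 reads 3
#9 T1 CAS(3→4) writes; counter now 4
#10 T1 reads 4
#11 T1 CAS(4→5) writes; counter now 5
#12 T0 CAS(3→4) fails; counter now 5
#13 T0 reads 5
#14 T0 CAS(5→6) writes; counter now 6

T1 = (3, 0)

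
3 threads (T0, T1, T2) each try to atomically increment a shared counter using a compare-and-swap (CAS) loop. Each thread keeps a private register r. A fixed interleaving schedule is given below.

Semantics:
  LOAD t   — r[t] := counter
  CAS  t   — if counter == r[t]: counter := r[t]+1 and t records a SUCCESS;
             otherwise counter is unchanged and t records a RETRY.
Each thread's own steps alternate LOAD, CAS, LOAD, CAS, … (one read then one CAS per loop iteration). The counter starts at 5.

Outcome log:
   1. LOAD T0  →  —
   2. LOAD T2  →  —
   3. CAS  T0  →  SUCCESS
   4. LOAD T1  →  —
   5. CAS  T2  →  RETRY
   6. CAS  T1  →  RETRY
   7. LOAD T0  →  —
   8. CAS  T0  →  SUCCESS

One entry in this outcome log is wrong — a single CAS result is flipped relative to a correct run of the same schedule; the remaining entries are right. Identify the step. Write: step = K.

Re-executing:
1. LOAD T0 → mem=5 r[T0]=5 [LOAD]
2. LOAD T2 → mem=5 r[T2]=5 [LOAD]
3. CAS T0 → mem=6 r[T0]=5 [OK]
4. LOAD T1 → mem=6 r[T1]=6 [LOAD]
5. CAS T2 → mem=6 r[T2]=5 [RETRY]
6. CAS T1 → mem=7 r[T1]=6 [OK]
7. LOAD T0 → mem=7 r[T0]=7 [LOAD]
8. CAS T0 → mem=8 r[T0]=7 [OK]
Log disagrees first at step 6.

step = 6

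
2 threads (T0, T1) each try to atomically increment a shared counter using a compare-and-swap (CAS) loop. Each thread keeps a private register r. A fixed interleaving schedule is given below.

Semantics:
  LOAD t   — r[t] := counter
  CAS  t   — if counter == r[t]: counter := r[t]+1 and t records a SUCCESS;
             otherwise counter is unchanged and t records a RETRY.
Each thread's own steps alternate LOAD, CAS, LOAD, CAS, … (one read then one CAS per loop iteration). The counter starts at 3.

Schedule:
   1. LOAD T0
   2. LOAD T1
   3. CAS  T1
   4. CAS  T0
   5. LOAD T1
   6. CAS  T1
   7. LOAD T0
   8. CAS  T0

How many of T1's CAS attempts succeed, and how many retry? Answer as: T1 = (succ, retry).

step 1: T0 LOAD ⇒ load; ctr=3 reg=3
step 2: T1 LOAD ⇒ load; ctr=3 reg=3
step 3: T1 CAS ⇒ ok; ctr=4 reg=3
step 4: T0 CAS ⇒ retry; ctr=4 reg=3
step 5: T1 LOAD ⇒ load; ctr=4 reg=4
step 6: T1 CAS ⇒ ok; ctr=5 reg=4
step 7: T0 LOAD ⇒ load; ctr=5 reg=5
step 8: T0 CAS ⇒ ok; ctr=6 reg=5

T1 = (2, 0)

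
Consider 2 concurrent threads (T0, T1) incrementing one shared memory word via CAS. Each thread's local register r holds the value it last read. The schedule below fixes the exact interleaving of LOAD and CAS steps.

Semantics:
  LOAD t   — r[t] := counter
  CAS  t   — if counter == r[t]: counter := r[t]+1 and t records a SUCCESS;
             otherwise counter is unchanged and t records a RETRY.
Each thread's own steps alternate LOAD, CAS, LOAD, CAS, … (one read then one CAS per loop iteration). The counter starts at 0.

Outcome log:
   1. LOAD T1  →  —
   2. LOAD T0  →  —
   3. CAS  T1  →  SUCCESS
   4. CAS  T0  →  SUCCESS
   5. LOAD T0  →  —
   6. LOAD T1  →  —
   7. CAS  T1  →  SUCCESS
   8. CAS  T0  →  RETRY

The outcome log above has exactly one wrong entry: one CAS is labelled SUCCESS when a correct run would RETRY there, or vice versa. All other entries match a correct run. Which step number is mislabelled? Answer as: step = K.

step = 4

Reference trace:
#1 T1 reads 0
#2 T0 reads 0
#3 T1 CAS(0→1) writes; counter now 1
#4 T0 CAS(0→1) fails; counter now 1
#5 T0 reads 1
#6 T1 reads 1
#7 T1 CAS(1→2) writes; counter now 2
#8 T0 CAS(1→2) fails; counter now 2
Log disagrees first at step 4.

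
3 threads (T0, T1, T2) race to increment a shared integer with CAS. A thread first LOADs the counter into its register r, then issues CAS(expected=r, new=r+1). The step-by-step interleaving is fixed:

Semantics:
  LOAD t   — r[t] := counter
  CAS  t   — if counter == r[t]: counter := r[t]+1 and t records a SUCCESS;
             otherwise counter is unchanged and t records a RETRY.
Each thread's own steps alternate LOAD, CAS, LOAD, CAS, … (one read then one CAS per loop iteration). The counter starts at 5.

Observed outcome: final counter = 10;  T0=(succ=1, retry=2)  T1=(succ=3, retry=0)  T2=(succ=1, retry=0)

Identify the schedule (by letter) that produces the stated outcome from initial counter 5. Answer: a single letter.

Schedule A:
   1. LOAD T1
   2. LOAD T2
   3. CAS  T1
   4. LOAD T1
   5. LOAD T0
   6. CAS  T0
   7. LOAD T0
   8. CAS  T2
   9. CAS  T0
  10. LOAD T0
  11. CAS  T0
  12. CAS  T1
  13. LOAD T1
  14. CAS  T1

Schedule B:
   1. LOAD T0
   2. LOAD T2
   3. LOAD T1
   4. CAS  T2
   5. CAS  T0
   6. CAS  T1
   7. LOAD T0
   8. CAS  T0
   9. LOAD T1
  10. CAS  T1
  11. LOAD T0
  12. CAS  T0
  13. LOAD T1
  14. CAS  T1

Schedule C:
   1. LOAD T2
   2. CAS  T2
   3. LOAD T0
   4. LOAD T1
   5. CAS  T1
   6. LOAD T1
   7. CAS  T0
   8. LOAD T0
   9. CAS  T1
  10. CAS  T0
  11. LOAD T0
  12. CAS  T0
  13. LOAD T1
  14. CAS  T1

C

Tracing schedule C:
[1] T2.load  rd  (counter 5, T2.r 5)
[2] T2.cas  hit  (counter 6, T2.r 5)
[3] T0.load  rd  (counter 6, T0.r 6)
[4] T1.load  rd  (counter 6, T1.r 6)
[5] T1.cas  hit  (counter 7, T1.r 6)
[6] T1.load  rd  (counter 7, T1.r 7)
[7] T0.cas  miss  (counter 7, T0.r 6)
[8] T0.load  rd  (counter 7, T0.r 7)
[9] T1.cas  hit  (counter 8, T1.r 7)
[10] T0.cas  miss  (counter 8, T0.r 7)
[11] T0.load  rd  (counter 8, T0.r 8)
[12] T0.cas  hit  (counter 9, T0.r 8)
[13] T1.load  rd  (counter 9, T1.r 9)
[14] T1.cas  hit  (counter 10, T1.r 9)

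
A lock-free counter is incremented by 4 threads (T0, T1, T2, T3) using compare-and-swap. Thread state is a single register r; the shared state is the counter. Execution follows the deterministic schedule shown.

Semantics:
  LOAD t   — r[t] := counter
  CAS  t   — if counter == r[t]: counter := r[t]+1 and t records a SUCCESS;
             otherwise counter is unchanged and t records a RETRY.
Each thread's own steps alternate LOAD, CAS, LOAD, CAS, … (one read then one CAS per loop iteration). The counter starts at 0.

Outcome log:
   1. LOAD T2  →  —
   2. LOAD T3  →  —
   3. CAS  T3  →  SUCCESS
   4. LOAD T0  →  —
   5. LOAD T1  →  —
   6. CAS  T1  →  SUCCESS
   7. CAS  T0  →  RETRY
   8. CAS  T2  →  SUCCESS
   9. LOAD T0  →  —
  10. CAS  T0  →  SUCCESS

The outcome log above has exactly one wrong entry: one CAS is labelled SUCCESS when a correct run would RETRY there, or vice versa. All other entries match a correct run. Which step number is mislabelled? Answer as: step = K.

Re-executing:
1. LOAD T2 → mem=0 r[T2]=0 [LOAD]
2. LOAD T3 → mem=0 r[T3]=0 [LOAD]
3. CAS T3 → mem=1 r[T3]=0 [OK]
4. LOAD T0 → mem=1 r[T0]=1 [LOAD]
5. LOAD T1 → mem=1 r[T1]=1 [LOAD]
6. CAS T1 → mem=2 r[T1]=1 [OK]
7. CAS T0 → mem=2 r[T0]=1 [RETRY]
8. CAS T2 → mem=2 r[T2]=0 [RETRY]
9. LOAD T0 → mem=2 r[T0]=2 [LOAD]
10. CAS T0 → mem=3 r[T0]=2 [OK]
Mismatch at 8.

step = 8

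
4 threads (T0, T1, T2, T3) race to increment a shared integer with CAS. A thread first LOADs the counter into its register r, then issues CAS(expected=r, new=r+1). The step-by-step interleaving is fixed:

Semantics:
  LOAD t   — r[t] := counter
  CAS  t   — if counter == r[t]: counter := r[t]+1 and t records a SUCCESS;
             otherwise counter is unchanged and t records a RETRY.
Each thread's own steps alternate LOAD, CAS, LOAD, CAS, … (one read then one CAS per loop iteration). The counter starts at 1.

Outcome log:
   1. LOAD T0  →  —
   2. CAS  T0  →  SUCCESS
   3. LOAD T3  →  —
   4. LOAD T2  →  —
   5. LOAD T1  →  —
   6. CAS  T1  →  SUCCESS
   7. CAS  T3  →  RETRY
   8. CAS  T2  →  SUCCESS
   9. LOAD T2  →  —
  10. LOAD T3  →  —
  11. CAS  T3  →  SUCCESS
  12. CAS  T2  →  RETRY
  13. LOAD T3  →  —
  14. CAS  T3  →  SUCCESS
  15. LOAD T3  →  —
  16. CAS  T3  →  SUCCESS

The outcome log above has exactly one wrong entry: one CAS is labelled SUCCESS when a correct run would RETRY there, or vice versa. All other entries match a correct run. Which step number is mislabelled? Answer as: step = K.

Reference trace:
1. LOAD T0 → mem=1 r[T0]=1 [LOAD]
2. CAS T0 → mem=2 r[T0]=1 [OK]
3. LOAD T3 → mem=2 r[T3]=2 [LOAD]
4. LOAD T2 → mem=2 r[T2]=2 [LOAD]
5. LOAD T1 → mem=2 r[T1]=2 [LOAD]
6. CAS T1 → mem=3 r[T1]=2 [OK]
7. CAS T3 → mem=3 r[T3]=2 [RETRY]
8. CAS T2 → mem=3 r[T2]=2 [RETRY]
9. LOAD T2 → mem=3 r[T2]=3 [LOAD]
10. LOAD T3 → mem=3 r[T3]=3 [LOAD]
11. CAS T3 → mem=4 r[T3]=3 [OK]
12. CAS T2 → mem=4 r[T2]=3 [RETRY]
13. LOAD T3 → mem=4 r[T3]=4 [LOAD]
14. CAS T3 → mem=5 r[T3]=4 [OK]
15. LOAD T3 → mem=5 r[T3]=5 [LOAD]
16. CAS T3 → mem=6 r[T3]=5 [OK]
Mismatch at 8.

step = 8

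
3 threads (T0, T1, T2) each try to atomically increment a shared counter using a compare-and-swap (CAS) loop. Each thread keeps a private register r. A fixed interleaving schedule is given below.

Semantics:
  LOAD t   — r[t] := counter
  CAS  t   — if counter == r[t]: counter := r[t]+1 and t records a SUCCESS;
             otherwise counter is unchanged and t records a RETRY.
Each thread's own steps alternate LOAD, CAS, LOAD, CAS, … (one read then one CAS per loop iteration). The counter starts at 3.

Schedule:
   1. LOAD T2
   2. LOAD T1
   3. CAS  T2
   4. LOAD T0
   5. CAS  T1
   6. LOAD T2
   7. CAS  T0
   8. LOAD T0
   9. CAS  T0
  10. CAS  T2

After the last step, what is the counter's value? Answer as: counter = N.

counter = 6

[1] T2.load  rd  (counter 3, T2.r 3)
[2] T1.load  rd  (counter 3, T1.r 3)
[3] T2.cas  hit  (counter 4, T2.r 3)
[4] T0.load  rd  (counter 4, T0.r 4)
[5] T1.cas  miss  (counter 4, T1.r 3)
[6] T2.load  rd  (counter 4, T2.r 4)
[7] T0.cas  hit  (counter 5, T0.r 4)
[8] T0.load  rd  (counter 5, T0.r 5)
[9] T0.cas  hit  (counter 6, T0.r 5)
[10] T2.cas  miss  (counter 6, T2.r 4)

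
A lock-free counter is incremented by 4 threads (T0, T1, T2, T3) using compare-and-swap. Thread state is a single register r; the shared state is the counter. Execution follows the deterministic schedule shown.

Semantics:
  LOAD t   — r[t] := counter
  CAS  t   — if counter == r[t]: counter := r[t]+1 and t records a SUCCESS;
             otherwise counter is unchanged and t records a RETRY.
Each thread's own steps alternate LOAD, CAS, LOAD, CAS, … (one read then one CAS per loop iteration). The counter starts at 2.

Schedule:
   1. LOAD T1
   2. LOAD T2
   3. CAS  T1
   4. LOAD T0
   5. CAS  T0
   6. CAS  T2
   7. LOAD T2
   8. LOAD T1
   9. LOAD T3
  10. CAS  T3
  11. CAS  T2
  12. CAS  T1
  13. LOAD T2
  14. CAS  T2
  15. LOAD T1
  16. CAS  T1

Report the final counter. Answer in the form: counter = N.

counter = 7

[1] T1.load  rd  (counter 2, T1.r 2)
[2] T2.load  rd  (counter 2, T2.r 2)
[3] T1.cas  hit  (counter 3, T1.r 2)
[4] T0.load  rd  (counter 3, T0.r 3)
[5] T0.cas  hit  (counter 4, T0.r 3)
[6] T2.cas  miss  (counter 4, T2.r 2)
[7] T2.load  rd  (counter 4, T2.r 4)
[8] T1.load  rd  (counter 4, T1.r 4)
[9] T3.load  rd  (counter 4, T3.r 4)
[10] T3.cas  hit  (counter 5, T3.r 4)
[11] T2.cas  miss  (counter 5, T2.r 4)
[12] T1.cas  miss  (counter 5, T1.r 4)
[13] T2.load  rd  (counter 5, T2.r 5)
[14] T2.cas  hit  (counter 6, T2.r 5)
[15] T1.load  rd  (counter 6, T1.r 6)
[16] T1.cas  hit  (counter 7, T1.r 6)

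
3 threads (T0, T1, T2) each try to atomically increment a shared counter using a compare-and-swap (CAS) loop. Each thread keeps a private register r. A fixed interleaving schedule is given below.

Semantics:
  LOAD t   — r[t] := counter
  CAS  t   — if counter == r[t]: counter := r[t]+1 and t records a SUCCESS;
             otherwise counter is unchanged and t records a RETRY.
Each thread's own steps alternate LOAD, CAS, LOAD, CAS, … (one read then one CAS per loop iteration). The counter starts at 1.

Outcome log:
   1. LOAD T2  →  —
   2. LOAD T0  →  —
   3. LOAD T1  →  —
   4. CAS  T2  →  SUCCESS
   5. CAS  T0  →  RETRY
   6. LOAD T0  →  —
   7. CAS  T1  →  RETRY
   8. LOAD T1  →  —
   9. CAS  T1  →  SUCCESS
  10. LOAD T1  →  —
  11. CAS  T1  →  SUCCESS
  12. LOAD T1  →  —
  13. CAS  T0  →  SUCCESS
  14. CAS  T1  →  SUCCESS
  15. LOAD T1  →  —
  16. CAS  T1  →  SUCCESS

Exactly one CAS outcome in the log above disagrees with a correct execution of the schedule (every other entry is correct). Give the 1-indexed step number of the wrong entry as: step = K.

Reference trace:
#1 T2 reads 1
#2 T0 reads 1
#3 T1 reads 1
#4 T2 CAS(1→2) writes; counter now 2
#5 T0 CAS(1→2) fails; counter now 2
#6 T0 reads 2
#7 T1 CAS(1→2) fails; counter now 2
#8 T1 reads 2
#9 T1 CAS(2→3) writes; counter now 3
#10 T1 reads 3
#11 T1 CAS(3→4) writes; counter now 4
#12 T1 reads 4
#13 T0 CAS(2→3) fails; counter now 4
#14 T1 CAS(4→5) writes; counter now 5
#15 T1 reads 5
#16 T1 CAS(5→6) writes; counter now 6
Mismatch at 13.

step = 13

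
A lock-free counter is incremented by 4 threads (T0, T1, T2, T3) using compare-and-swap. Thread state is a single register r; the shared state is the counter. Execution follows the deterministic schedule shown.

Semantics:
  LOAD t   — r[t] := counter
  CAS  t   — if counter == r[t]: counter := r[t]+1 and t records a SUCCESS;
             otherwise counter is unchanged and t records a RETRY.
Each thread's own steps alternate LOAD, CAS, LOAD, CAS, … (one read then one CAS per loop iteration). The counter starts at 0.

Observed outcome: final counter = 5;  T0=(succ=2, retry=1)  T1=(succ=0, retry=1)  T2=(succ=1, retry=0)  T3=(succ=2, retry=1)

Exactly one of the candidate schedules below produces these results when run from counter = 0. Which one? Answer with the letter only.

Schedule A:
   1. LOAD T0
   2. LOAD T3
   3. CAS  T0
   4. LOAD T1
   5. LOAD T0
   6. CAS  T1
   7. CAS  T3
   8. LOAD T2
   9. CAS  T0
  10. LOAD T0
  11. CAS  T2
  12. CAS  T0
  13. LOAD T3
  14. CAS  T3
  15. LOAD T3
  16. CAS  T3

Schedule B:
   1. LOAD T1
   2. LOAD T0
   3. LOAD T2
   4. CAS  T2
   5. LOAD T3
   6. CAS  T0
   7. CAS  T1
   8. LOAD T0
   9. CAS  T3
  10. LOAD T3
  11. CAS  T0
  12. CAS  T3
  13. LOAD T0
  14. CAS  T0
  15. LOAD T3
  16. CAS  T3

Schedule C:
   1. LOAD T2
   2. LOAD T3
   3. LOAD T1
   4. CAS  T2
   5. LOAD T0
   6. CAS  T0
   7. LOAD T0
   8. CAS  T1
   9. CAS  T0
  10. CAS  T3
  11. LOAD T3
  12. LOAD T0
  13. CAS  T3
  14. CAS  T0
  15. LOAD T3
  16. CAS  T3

Tracing schedule C:
#1 T2 reads 0
#2 T3 reads 0
#3 T1 reads 0
#4 T2 CAS(0→1) writes; counter now 1
#5 T0 reads 1
#6 T0 CAS(1→2) writes; counter now 2
#7 T0 reads 2
#8 T1 CAS(0→1) fails; counter now 2
#9 T0 CAS(2→3) writes; counter now 3
#10 T3 CAS(0→1) fails; counter now 3
#11 T3 reads 3
#12 T0 reads 3
#13 T3 CAS(3→4) writes; counter now 4
#14 T0 CAS(3→4) fails; counter now 4
#15 T3 reads 4
#16 T3 CAS(4→5) writes; counter now 5

C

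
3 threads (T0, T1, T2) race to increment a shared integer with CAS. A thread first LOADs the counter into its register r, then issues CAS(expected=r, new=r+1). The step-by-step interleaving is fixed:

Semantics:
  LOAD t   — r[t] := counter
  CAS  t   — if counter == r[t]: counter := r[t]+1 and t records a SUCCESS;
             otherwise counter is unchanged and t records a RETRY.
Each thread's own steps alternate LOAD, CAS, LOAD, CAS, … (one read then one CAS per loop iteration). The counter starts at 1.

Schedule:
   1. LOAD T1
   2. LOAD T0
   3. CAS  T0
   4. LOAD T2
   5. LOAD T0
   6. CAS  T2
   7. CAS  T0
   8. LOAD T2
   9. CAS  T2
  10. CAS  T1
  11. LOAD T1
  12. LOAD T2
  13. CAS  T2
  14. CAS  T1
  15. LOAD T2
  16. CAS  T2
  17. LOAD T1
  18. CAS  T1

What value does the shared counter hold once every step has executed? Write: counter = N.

counter = 7

step 1: T1 LOAD ⇒ load; ctr=1 reg=1
step 2: T0 LOAD ⇒ load; ctr=1 reg=1
step 3: T0 CAS ⇒ ok; ctr=2 reg=1
step 4: T2 LOAD ⇒ load; ctr=2 reg=2
step 5: T0 LOAD ⇒ load; ctr=2 reg=2
step 6: T2 CAS ⇒ ok; ctr=3 reg=2
step 7: T0 CAS ⇒ retry; ctr=3 reg=2
step 8: T2 LOAD ⇒ load; ctr=3 reg=3
step 9: T2 CAS ⇒ ok; ctr=4 reg=3
step 10: T1 CAS ⇒ retry; ctr=4 reg=1
step 11: T1 LOAD ⇒ load; ctr=4 reg=4
step 12: T2 LOAD ⇒ load; ctr=4 reg=4
step 13: T2 CAS ⇒ ok; ctr=5 reg=4
step 14: T1 CAS ⇒ retry; ctr=5 reg=4
step 15: T2 LOAD ⇒ load; ctr=5 reg=5
step 16: T2 CAS ⇒ ok; ctr=6 reg=5
step 17: T1 LOAD ⇒ load; ctr=6 reg=6
step 18: T1 CAS ⇒ ok; ctr=7 reg=6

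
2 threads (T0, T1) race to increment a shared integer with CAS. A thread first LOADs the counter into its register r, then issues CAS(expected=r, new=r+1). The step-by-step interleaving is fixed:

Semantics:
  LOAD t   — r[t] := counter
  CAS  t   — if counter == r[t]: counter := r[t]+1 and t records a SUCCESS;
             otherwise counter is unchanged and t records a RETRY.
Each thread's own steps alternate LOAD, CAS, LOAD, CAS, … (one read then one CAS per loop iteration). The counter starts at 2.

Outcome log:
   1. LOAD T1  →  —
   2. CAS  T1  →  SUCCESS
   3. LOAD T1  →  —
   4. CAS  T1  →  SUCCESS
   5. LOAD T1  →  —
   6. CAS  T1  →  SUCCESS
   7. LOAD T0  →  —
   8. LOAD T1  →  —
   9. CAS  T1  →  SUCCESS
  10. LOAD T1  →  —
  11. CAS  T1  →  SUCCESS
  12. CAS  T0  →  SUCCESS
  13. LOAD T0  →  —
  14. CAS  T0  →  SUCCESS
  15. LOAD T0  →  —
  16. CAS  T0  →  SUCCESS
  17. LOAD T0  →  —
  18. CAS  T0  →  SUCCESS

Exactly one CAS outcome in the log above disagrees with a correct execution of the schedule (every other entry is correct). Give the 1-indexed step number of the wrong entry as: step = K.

step = 12

Reference trace:
1. LOAD T1 → mem=2 r[T1]=2 [LOAD]
2. CAS T1 → mem=3 r[T1]=2 [OK]
3. LOAD T1 → mem=3 r[T1]=3 [LOAD]
4. CAS T1 → mem=4 r[T1]=3 [OK]
5. LOAD T1 → mem=4 r[T1]=4 [LOAD]
6. CAS T1 → mem=5 r[T1]=4 [OK]
7. LOAD T0 → mem=5 r[T0]=5 [LOAD]
8. LOAD T1 → mem=5 r[T1]=5 [LOAD]
9. CAS T1 → mem=6 r[T1]=5 [OK]
10. LOAD T1 → mem=6 r[T1]=6 [LOAD]
11. CAS T1 → mem=7 r[T1]=6 [OK]
12. CAS T0 → mem=7 r[T0]=5 [RETRY]
13. LOAD T0 → mem=7 r[T0]=7 [LOAD]
14. CAS T0 → mem=8 r[T0]=7 [OK]
15. LOAD T0 → mem=8 r[T0]=8 [LOAD]
16. CAS T0 → mem=9 r[T0]=8 [OK]
17. LOAD T0 → mem=9 r[T0]=9 [LOAD]
18. CAS T0 → mem=10 r[T0]=9 [OK]
Flip is step 12.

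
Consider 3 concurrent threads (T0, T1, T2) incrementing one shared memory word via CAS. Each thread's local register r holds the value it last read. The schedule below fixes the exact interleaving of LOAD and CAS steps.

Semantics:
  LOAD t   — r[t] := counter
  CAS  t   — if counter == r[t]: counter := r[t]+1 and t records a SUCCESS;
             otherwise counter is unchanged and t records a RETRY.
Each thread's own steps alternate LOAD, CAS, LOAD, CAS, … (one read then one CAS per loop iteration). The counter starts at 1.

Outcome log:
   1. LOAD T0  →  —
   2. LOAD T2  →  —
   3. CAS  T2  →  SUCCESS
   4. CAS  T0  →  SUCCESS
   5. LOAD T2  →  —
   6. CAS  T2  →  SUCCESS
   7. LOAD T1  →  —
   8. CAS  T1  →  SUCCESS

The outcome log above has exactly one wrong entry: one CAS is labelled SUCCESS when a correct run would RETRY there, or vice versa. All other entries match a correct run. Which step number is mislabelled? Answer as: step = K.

Re-executing:
step 1: T0 LOAD ⇒ load; ctr=1 reg=1
step 2: T2 LOAD ⇒ load; ctr=1 reg=1
step 3: T2 CAS ⇒ ok; ctr=2 reg=1
step 4: T0 CAS ⇒ retry; ctr=2 reg=1
step 5: T2 LOAD ⇒ load; ctr=2 reg=2
step 6: T2 CAS ⇒ ok; ctr=3 reg=2
step 7: T1 LOAD ⇒ load; ctr=3 reg=3
step 8: T1 CAS ⇒ ok; ctr=4 reg=3
Mismatch at 4.

step = 4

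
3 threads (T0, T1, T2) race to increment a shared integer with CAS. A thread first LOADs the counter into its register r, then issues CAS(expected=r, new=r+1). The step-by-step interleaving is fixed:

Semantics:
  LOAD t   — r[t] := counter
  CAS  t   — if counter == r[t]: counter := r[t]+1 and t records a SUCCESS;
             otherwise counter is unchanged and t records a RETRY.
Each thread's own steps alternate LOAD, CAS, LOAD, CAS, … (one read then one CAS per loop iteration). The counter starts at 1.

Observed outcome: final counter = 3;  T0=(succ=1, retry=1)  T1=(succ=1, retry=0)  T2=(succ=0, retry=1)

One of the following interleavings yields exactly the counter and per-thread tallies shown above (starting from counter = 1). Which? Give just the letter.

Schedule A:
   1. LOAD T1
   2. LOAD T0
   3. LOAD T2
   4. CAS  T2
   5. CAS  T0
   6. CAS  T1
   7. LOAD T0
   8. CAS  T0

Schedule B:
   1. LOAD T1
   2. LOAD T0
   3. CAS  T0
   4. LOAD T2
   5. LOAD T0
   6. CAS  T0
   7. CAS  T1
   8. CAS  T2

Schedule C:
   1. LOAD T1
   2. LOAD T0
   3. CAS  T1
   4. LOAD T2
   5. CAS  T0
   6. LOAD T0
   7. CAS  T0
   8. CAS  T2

Run C:
#1 T1 reads 1
#2 T0 reads 1
#3 T1 CAS(1→2) writes; counter now 2
#4 T2 reads 2
#5 T0 CAS(1→2) fails; counter now 2
#6 T0 reads 2
#7 T0 CAS(2→3) writes; counter now 3
#8 T2 CAS(2→3) fails; counter now 3

C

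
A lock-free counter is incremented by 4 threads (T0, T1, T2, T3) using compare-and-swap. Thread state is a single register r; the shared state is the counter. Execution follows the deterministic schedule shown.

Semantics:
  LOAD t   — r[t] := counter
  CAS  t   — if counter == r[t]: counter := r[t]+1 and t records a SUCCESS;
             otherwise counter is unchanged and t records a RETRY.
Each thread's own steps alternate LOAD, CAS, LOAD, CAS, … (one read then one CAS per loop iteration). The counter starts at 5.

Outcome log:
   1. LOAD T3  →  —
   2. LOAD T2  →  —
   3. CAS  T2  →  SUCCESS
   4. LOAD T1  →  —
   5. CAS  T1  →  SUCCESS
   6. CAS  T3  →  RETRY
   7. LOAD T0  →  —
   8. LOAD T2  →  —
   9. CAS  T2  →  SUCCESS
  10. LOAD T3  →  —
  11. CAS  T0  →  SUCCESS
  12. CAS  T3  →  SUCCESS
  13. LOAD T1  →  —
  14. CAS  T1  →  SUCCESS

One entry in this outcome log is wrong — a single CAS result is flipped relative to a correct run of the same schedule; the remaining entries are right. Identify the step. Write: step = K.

step = 11

Reference trace:
#1 T3 reads 5
#2 T2 reads 5
#3 T2 CAS(5→6) writes; counter now 6
#4 T1 reads 6
#5 T1 CAS(6→7) writes; counter now 7
#6 T3 CAS(5→6) fails; counter now 7
#7 T0 reads 7
#8 T2 reads 7
#9 T2 CAS(7→8) writes; counter now 8
#10 T3 reads 8
#11 T0 CAS(7→8) fails; counter now 8
#12 T3 CAS(8→9) writes; counter now 9
#13 T1 reads 9
#14 T1 CAS(9→10) writes; counter now 10
Mismatch at 11.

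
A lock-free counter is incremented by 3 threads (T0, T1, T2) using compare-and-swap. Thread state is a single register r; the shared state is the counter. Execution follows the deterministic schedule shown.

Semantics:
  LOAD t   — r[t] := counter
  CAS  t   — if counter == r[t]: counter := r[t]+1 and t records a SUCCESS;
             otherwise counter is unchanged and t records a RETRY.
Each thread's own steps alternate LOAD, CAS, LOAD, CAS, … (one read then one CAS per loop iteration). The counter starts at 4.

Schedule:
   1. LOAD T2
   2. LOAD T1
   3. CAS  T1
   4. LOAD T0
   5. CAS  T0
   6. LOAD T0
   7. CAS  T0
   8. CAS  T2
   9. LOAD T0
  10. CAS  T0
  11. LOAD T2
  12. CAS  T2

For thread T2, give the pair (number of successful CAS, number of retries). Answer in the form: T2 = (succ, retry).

1. LOAD T2 → mem=4 r[T2]=4 [LOAD]
2. LOAD T1 → mem=4 r[T1]=4 [LOAD]
3. CAS T1 → mem=5 r[T1]=4 [OK]
4. LOAD T0 → mem=5 r[T0]=5 [LOAD]
5. CAS T0 → mem=6 r[T0]=5 [OK]
6. LOAD T0 → mem=6 r[T0]=6 [LOAD]
7. CAS T0 → mem=7 r[T0]=6 [OK]
8. CAS T2 → mem=7 r[T2]=4 [RETRY]
9. LOAD T0 → mem=7 r[T0]=7 [LOAD]
10. CAS T0 → mem=8 r[T0]=7 [OK]
11. LOAD T2 → mem=8 r[T2]=8 [LOAD]
12. CAS T2 → mem=9 r[T2]=8 [OK]

T2 = (1, 1)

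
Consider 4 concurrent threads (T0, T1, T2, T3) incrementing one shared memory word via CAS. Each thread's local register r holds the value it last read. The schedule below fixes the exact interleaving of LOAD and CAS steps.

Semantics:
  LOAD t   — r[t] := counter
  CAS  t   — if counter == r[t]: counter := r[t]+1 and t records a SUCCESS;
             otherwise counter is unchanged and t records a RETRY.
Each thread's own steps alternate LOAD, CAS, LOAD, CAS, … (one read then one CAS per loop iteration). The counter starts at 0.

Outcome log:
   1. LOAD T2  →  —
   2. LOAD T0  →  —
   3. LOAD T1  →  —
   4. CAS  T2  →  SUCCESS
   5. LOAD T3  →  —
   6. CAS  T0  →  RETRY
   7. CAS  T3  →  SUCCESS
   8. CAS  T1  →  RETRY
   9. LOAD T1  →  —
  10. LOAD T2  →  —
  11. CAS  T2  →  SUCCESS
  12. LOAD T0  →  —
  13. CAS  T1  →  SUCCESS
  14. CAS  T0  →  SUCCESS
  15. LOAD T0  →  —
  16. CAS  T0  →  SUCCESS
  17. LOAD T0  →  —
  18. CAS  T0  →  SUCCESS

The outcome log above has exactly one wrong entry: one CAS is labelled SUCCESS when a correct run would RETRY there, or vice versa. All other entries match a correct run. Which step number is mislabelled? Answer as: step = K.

Re-executing:
1. LOAD T2 → mem=0 r[T2]=0 [LOAD]
2. LOAD T0 → mem=0 r[T0]=0 [LOAD]
3. LOAD T1 → mem=0 r[T1]=0 [LOAD]
4. CAS T2 → mem=1 r[T2]=0 [OK]
5. LOAD T3 → mem=1 r[T3]=1 [LOAD]
6. CAS T0 → mem=1 r[T0]=0 [RETRY]
7. CAS T3 → mem=2 r[T3]=1 [OK]
8. CAS T1 → mem=2 r[T1]=0 [RETRY]
9. LOAD T1 → mem=2 r[T1]=2 [LOAD]
10. LOAD T2 → mem=2 r[T2]=2 [LOAD]
11. CAS T2 → mem=3 r[T2]=2 [OK]
12. LOAD T0 → mem=3 r[T0]=3 [LOAD]
13. CAS T1 → mem=3 r[T1]=2 [RETRY]
14. CAS T0 → mem=4 r[T0]=3 [OK]
15. LOAD T0 → mem=4 r[T0]=4 [LOAD]
16. CAS T0 → mem=5 r[T0]=4 [OK]
17. LOAD T0 → mem=5 r[T0]=5 [LOAD]
18. CAS T0 → mem=6 r[T0]=5 [OK]
Mismatch at 13.

step = 13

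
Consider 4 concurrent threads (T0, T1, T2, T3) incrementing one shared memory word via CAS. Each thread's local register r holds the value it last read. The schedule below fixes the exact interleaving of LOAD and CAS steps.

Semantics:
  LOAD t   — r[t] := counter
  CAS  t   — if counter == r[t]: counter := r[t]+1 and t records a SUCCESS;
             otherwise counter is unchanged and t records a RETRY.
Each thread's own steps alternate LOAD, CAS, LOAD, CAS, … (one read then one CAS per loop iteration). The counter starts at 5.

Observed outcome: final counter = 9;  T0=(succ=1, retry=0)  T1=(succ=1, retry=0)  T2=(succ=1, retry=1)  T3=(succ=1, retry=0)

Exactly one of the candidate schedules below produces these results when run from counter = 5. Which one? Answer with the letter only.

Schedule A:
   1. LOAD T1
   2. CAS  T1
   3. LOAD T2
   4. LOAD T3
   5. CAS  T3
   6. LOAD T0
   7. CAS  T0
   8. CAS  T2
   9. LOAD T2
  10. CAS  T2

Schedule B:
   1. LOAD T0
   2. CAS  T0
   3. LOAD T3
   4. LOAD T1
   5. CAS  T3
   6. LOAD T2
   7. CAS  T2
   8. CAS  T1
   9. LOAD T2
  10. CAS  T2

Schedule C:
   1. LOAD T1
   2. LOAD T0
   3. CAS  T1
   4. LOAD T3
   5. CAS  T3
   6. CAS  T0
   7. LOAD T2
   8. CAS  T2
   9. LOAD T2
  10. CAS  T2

Simulating candidate A:
step 1: T1 LOAD ⇒ load; ctr=5 reg=5
step 2: T1 CAS ⇒ ok; ctr=6 reg=5
step 3: T2 LOAD ⇒ load; ctr=6 reg=6
step 4: T3 LOAD ⇒ load; ctr=6 reg=6
step 5: T3 CAS ⇒ ok; ctr=7 reg=6
step 6: T0 LOAD ⇒ load; ctr=7 reg=7
step 7: T0 CAS ⇒ ok; ctr=8 reg=7
step 8: T2 CAS ⇒ retry; ctr=8 reg=6
step 9: T2 LOAD ⇒ load; ctr=8 reg=8
step 10: T2 CAS ⇒ ok; ctr=9 reg=8

A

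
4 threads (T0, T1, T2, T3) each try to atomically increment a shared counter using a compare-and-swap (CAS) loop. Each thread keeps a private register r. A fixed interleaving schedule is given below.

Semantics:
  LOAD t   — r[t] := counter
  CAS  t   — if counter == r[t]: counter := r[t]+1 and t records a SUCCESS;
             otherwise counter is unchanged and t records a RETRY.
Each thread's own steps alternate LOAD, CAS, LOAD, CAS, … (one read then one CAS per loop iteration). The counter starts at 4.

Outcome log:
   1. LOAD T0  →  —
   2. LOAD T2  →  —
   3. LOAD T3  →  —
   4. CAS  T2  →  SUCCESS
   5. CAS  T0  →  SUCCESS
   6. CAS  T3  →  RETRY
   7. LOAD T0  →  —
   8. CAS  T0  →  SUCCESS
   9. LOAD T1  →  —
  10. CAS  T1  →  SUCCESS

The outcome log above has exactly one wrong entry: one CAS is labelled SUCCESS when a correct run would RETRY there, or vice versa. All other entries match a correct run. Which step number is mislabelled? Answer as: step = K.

Correct run:
   1) LOAD T0:  M=4  r_T0=4
   2) LOAD T2:  M=4  r_T2=4
   3) LOAD T3:  M=4  r_T3=4
   4) CAS  T2:  M=5  r_T2=4 ✓
   5) CAS  T0:  M=5  r_T0=4 ✗
   6) CAS  T3:  M=5  r_T3=4 ✗
   7) LOAD T0:  M=5  r_T0=5
   8) CAS  T0:  M=6  r_T0=5 ✓
   9) LOAD T1:  M=6  r_T1=6
  10) CAS  T1:  M=7  r_T1=6 ✓
Mismatch at 5.

step = 5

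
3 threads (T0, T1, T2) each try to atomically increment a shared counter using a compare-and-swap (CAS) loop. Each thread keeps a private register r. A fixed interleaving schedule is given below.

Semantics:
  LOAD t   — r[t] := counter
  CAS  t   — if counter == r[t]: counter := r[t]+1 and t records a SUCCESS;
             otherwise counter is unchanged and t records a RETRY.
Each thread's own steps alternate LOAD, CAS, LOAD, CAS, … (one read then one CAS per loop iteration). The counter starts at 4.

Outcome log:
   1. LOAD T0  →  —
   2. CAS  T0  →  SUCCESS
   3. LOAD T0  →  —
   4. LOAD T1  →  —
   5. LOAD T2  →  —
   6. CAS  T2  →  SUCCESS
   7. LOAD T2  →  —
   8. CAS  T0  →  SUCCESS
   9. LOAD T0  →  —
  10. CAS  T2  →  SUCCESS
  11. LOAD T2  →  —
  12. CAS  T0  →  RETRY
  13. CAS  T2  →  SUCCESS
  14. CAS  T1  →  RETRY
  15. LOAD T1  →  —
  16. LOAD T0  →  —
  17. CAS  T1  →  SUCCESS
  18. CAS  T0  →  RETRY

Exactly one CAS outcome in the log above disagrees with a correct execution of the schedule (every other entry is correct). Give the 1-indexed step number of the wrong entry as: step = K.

step = 8

Correct run:
#1 T0 reads 4
#2 T0 CAS(4→5) writes; counter now 5
#3 T0 reads 5
#4 T1 reads 5
#5 T2 reads 5
#6 T2 CAS(5→6) writes; counter now 6
#7 T2 reads 6
#8 T0 CAS(5→6) fails; counter now 6
#9 T0 reads 6
#10 T2 CAS(6→7) writes; counter now 7
#11 T2 reads 7
#12 T0 CAS(6→7) fails; counter now 7
#13 T2 CAS(7→8) writes; counter now 8
#14 T1 CAS(5→6) fails; counter now 8
#15 T1 reads 8
#16 T0 reads 8
#17 T1 CAS(8→9) writes; counter now 9
#18 T0 CAS(8→9) fails; counter now 9
Flip is step 8.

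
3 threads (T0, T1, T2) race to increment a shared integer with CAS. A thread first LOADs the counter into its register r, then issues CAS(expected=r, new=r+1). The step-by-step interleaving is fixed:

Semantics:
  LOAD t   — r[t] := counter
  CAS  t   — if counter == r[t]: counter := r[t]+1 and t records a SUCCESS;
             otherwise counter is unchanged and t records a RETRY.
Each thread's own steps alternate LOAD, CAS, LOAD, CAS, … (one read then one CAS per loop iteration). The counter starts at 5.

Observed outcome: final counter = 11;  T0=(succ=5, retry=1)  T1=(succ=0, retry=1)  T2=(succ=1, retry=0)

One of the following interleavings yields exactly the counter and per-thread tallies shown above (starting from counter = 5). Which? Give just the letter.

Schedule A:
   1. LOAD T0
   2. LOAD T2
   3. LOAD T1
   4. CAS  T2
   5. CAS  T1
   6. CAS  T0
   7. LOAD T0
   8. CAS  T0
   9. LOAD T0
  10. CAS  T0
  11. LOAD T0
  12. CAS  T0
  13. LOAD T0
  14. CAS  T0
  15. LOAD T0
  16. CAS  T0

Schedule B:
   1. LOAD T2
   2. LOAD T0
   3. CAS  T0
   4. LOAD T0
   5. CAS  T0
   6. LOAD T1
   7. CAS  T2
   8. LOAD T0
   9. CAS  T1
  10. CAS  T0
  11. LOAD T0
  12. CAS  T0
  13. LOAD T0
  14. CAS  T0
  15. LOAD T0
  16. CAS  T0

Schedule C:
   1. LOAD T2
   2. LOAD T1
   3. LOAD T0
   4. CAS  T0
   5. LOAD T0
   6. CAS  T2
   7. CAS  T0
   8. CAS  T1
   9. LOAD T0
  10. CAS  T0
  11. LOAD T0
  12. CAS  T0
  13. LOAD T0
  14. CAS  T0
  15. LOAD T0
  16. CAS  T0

Run A:
step 1: T0 LOAD ⇒ load; ctr=5 reg=5
step 2: T2 LOAD ⇒ load; ctr=5 reg=5
step 3: T1 LOAD ⇒ load; ctr=5 reg=5
step 4: T2 CAS ⇒ ok; ctr=6 reg=5
step 5: T1 CAS ⇒ retry; ctr=6 reg=5
step 6: T0 CAS ⇒ retry; ctr=6 reg=5
step 7: T0 LOAD ⇒ load; ctr=6 reg=6
step 8: T0 CAS ⇒ ok; ctr=7 reg=6
step 9: T0 LOAD ⇒ load; ctr=7 reg=7
step 10: T0 CAS ⇒ ok; ctr=8 reg=7
step 11: T0 LOAD ⇒ load; ctr=8 reg=8
step 12: T0 CAS ⇒ ok; ctr=9 reg=8
step 13: T0 LOAD ⇒ load; ctr=9 reg=9
step 14: T0 CAS ⇒ ok; ctr=10 reg=9
step 15: T0 LOAD ⇒ load; ctr=10 reg=10
step 16: T0 CAS ⇒ ok; ctr=11 reg=10

A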